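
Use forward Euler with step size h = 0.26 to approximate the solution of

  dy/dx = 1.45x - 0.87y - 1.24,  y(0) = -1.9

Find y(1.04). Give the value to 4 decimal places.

-1.0910

Euler: y_{n+1} = y_n + h·f(x_n, y_n).
x=0.000000, y=-1.900000: f=0.413000 → y ← -1.900000 + 0.26·0.413000 = -1.792620
x=0.260000, y=-1.792620: f=0.696579 → y ← -1.792620 + 0.26·0.696579 = -1.611509
x=0.520000, y=-1.611509: f=0.916013 → y ← -1.611509 + 0.26·0.916013 = -1.373346
x=0.780000, y=-1.373346: f=1.085811 → y ← -1.373346 + 0.26·1.085811 = -1.091035
y(1.04) ≈ -1.0910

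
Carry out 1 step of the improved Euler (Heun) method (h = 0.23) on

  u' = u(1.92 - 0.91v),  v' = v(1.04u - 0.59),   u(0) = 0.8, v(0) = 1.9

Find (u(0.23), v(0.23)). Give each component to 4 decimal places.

Heun on (u,v): k1 = f(t_n, state_n); k2 = f(t_n + h, state_n + h·k1); state_{n+1} = state_n + (h/2)·(k1 + k2).
0.000000: (0.800000, 1.900000)
  k1 = (0.152800, 0.459800)
  predictor → (0.835144, 2.005754)
  k2 = (0.079141, 0.558702)
  → (0.826673, 2.017128)
(u(0.23), v(0.23)) ≈ (0.8267, 2.0171)

0.8267, 2.0171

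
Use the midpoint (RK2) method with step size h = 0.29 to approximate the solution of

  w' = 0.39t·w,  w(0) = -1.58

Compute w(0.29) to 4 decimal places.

-1.6059

Midpoint: k1 = f(t_n, w_n); k2 = f(t_n + h/2, w_n + (h/2)·k1); w_{n+1} = w_n + h·k2.
t=0.000000, w=-1.580000:
  k1 = f(0.000000, -1.580000) = 0.000000
  k2 = f(0.145000, -1.580000) = -0.089349
  w ← -1.580000 + 0.29·(-0.089349) = -1.605911
w(0.29) ≈ -1.6059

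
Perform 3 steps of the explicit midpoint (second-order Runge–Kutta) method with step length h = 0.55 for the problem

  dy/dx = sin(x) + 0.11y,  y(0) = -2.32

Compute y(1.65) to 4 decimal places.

-1.6201

Midpoint: k1 = f(x_n, y_n); k2 = f(x_n + h/2, y_n + (h/2)·k1); y_{n+1} = y_n + h·k2.
x=0.000000, y=-2.320000:
  k1 = f(0.000000, -2.320000) = -0.255200
  k2 = f(0.275000, -2.390180) = 0.008627
  y ← -2.320000 + 0.55·0.008627 = -2.315255
x=0.550000, y=-2.315255:
  k1 = f(0.550000, -2.315255) = 0.268009
  k2 = f(0.825000, -2.241553) = 0.487977
  y ← -2.315255 + 0.55·0.487977 = -2.046868
x=1.100000, y=-2.046868:
  k1 = f(1.100000, -2.046868) = 0.666052
  k2 = f(1.375000, -1.863703) = 0.775886
  y ← -2.046868 + 0.55·0.775886 = -1.620131
y(1.65) ≈ -1.6201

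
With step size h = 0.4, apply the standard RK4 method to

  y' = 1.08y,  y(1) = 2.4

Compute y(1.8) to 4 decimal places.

5.6933

RK4: k1 = f(s_n, y_n); k2 = f(s_n + h/2, y_n + (h/2)·k1); k3 = f(s_n + h/2, y_n + (h/2)·k2); k4 = f(s_n + h, y_n + h·k3); y_{n+1} = y_n + (h/6)·(k1 + 2k2 + 2k3 + k4).
s=1.000000, y=2.400000:
  k1 = f(1.000000, 2.400000) = 2.592000
  k2 = f(1.200000, 2.918400) = 3.151872
  k3 = f(1.200000, 3.030374) = 3.272804
  k4 = f(1.400000, 3.709122) = 4.005851
  y ← 2.400000 + (0.4/6)·(k1 + 2k2 + 2k3 + k4) = 3.696480
s=1.400000, y=3.696480:
  k1 = f(1.400000, 3.696480) = 3.992199
  k2 = f(1.600000, 4.494920) = 4.854514
  k3 = f(1.600000, 4.667383) = 5.040774
  k4 = f(1.800000, 5.712790) = 6.169813
  y ← 3.696480 + (0.4/6)·(k1 + 2k2 + 2k3 + k4) = 5.693319
y(1.8) ≈ 5.6933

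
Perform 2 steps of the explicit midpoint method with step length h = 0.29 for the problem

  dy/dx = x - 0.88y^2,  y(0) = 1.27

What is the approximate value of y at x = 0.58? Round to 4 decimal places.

Midpoint: k1 = f(x_n, y_n); k2 = f(x_n + h/2, y_n + (h/2)·k1); y_{n+1} = y_n + h·k2.
x=0.000000, y=1.270000:
  k1 = f(0.000000, 1.270000) = -1.419352
  k2 = f(0.145000, 1.064194) = -0.851608
  y ← 1.270000 + 0.29·(-0.851608) = 1.023034
x=0.290000, y=1.023034:
  k1 = f(0.290000, 1.023034) = -0.631006
  k2 = f(0.435000, 0.931538) = -0.328631
  y ← 1.023034 + 0.29·(-0.328631) = 0.927731
y(0.58) ≈ 0.9277

0.9277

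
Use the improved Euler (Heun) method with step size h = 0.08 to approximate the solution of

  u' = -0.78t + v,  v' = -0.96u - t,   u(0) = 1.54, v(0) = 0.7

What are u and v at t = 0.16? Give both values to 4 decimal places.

1.6223, 0.4432

Heun on (u,v): k1 = f(t_n, state_n); k2 = f(t_n + h, state_n + h·k1); state_{n+1} = state_n + (h/2)·(k1 + k2).
0.000000: (1.540000, 0.700000)
  k1 = (0.700000, -1.478400)
  predictor → (1.596000, 0.581728)
  k2 = (0.519328, -1.612160)
  → (1.588773, 0.576378)
0.080000: (1.588773, 0.576378)
  k1 = (0.513978, -1.605222)
  predictor → (1.629891, 0.447960)
  k2 = (0.323160, -1.724696)
  → (1.622259, 0.443181)
(u(0.16), v(0.16)) ≈ (1.6223, 0.4432)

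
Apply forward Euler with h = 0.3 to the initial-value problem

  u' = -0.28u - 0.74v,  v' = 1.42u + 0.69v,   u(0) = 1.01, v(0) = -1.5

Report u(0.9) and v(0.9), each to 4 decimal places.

1.5872, -0.7424

Euler on (u,v): u_{n+1} = u_n + h·u', v_{n+1} = v_n + h·v'.
0.000000: (1.010000, -1.500000); f=(0.827200, 0.399200) → (1.258160, -1.380240)
0.300000: (1.258160, -1.380240); f=(0.669093, 0.834222) → (1.458888, -1.129974)
0.600000: (1.458888, -1.129974); f=(0.427692, 1.291939) → (1.587195, -0.742392)
(u(0.9), v(0.9)) ≈ (1.5872, -0.7424)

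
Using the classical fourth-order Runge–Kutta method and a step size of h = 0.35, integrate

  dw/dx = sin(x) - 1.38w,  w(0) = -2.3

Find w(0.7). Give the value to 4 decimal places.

RK4: k1 = f(x_n, w_n); k2 = f(x_n + h/2, w_n + (h/2)·k1); k3 = f(x_n + h/2, w_n + (h/2)·k2); k4 = f(x_n + h, w_n + h·k3); w_{n+1} = w_n + (h/6)·(k1 + 2k2 + 2k3 + k4).
x=0.000000, w=-2.300000:
  k1 = f(0.000000, -2.300000) = 3.174000
  k2 = f(0.175000, -1.744550) = 2.581587
  k3 = f(0.175000, -1.848222) = 2.724655
  k4 = f(0.350000, -1.346371) = 2.200890
  w ← -2.300000 + (0.35/6)·(k1 + 2k2 + 2k3 + k4) = -1.367403
x=0.350000, w=-1.367403:
  k1 = f(0.350000, -1.367403) = 2.229914
  k2 = f(0.525000, -0.977168) = 1.849705
  k3 = f(0.525000, -1.043705) = 1.941526
  k4 = f(0.700000, -0.687869) = 1.593477
  w ← -1.367403 + (0.35/6)·(k1 + 2k2 + 2k3 + k4) = -0.702062
w(0.7) ≈ -0.7021

-0.7021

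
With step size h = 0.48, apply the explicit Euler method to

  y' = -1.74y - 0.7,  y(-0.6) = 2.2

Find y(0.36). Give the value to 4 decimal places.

-0.3316

Euler: y_{n+1} = y_n + h·f(s_n, y_n).
s=-0.600000, y=2.200000: f=-4.528000 → y ← 2.200000 + 0.48·(-4.528000) = 0.026560
s=-0.120000, y=0.026560: f=-0.746214 → y ← 0.026560 + 0.48·(-0.746214) = -0.331623
y(0.36) ≈ -0.3316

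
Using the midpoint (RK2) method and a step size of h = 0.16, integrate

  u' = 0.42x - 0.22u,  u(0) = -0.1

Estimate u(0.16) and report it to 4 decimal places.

-0.0912

Midpoint: k1 = f(x_n, u_n); k2 = f(x_n + h/2, u_n + (h/2)·k1); u_{n+1} = u_n + h·k2.
x=0.000000, u=-0.100000:
  k1 = f(0.000000, -0.100000) = 0.022000
  k2 = f(0.080000, -0.098240) = 0.055213
  u ← -0.100000 + 0.16·0.055213 = -0.091166
u(0.16) ≈ -0.0912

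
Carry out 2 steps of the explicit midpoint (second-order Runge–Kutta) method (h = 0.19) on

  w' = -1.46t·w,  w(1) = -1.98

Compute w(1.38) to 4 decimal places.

-1.0269

Midpoint: k1 = f(t_n, w_n); k2 = f(t_n + h/2, w_n + (h/2)·k1); w_{n+1} = w_n + h·k2.
t=1.000000, w=-1.980000:
  k1 = f(1.000000, -1.980000) = 2.890800
  k2 = f(1.095000, -1.705374) = 2.726381
  w ← -1.980000 + 0.19·2.726381 = -1.461988
t=1.190000, w=-1.461988:
  k1 = f(1.190000, -1.461988) = 2.540057
  k2 = f(1.285000, -1.220682) = 2.290122
  w ← -1.461988 + 0.19·2.290122 = -1.026864
w(1.38) ≈ -1.0269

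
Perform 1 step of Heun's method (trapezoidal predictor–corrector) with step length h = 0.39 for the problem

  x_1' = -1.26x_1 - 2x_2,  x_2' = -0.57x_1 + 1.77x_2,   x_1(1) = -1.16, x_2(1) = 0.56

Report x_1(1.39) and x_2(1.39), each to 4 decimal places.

Heun on (x_1,x_2): k1 = f(t_n, state_n); k2 = f(t_n + h, state_n + h·k1); state_{n+1} = state_n + (h/2)·(k1 + k2).
1.000000: (-1.160000, 0.560000)
  k1 = (0.341600, 1.652400)
  predictor → (-1.026776, 1.204436)
  k2 = (-1.115134, 2.717114)
  → (-1.310839, 1.412055)
(x_1(1.39), x_2(1.39)) ≈ (-1.3108, 1.4121)

-1.3108, 1.4121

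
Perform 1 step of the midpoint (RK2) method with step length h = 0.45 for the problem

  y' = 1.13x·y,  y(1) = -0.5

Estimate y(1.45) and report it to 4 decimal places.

-0.8906

Midpoint: k1 = f(x_n, y_n); k2 = f(x_n + h/2, y_n + (h/2)·k1); y_{n+1} = y_n + h·k2.
x=1.000000, y=-0.500000:
  k1 = f(1.000000, -0.500000) = -0.565000
  k2 = f(1.225000, -0.627125) = -0.868098
  y ← -0.500000 + 0.45·(-0.868098) = -0.890644
y(1.45) ≈ -0.8906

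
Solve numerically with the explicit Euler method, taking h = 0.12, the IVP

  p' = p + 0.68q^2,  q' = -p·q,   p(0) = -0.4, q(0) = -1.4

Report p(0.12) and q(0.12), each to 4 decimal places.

Euler on (p,q): p_{n+1} = p_n + h·p', q_{n+1} = q_n + h·q'.
0.000000: (-0.400000, -1.400000); f=(0.932800, -0.560000) → (-0.288064, -1.467200)
(p(0.12), q(0.12)) ≈ (-0.2881, -1.4672)

-0.2881, -1.4672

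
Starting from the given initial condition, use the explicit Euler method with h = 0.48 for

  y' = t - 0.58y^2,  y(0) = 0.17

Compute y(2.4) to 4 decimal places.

1.7553

Euler: y_{n+1} = y_n + h·f(t_n, y_n).
t=0.000000, y=0.170000: f=-0.016762 → y ← 0.170000 + 0.48·(-0.016762) = 0.161954
t=0.480000, y=0.161954: f=0.464787 → y ← 0.161954 + 0.48·0.464787 = 0.385052
t=0.960000, y=0.385052: f=0.874006 → y ← 0.385052 + 0.48·0.874006 = 0.804575
t=1.440000, y=0.804575: f=1.064542 → y ← 0.804575 + 0.48·1.064542 = 1.315555
t=1.920000, y=1.315555: f=0.916202 → y ← 1.315555 + 0.48·0.916202 = 1.755332
y(2.4) ≈ 1.7553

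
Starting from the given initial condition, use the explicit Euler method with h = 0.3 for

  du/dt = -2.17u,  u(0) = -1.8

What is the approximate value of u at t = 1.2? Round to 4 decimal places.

Euler: u_{n+1} = u_n + h·f(t_n, u_n).
t=0.000000, u=-1.800000: f=3.906000 → u ← -1.800000 + 0.3·3.906000 = -0.628200
t=0.300000, u=-0.628200: f=1.363194 → u ← -0.628200 + 0.3·1.363194 = -0.219242
t=0.600000, u=-0.219242: f=0.475755 → u ← -0.219242 + 0.3·0.475755 = -0.076515
t=0.900000, u=-0.076515: f=0.166038 → u ← -0.076515 + 0.3·0.166038 = -0.026704
u(1.2) ≈ -0.0267

-0.0267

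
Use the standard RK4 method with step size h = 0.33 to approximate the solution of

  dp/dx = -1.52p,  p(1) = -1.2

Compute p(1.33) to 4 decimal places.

-0.7270

RK4: k1 = f(x_n, p_n); k2 = f(x_n + h/2, p_n + (h/2)·k1); k3 = f(x_n + h/2, p_n + (h/2)·k2); k4 = f(x_n + h, p_n + h·k3); p_{n+1} = p_n + (h/6)·(k1 + 2k2 + 2k3 + k4).
x=1.000000, p=-1.200000:
  k1 = f(1.000000, -1.200000) = 1.824000
  k2 = f(1.165000, -0.899040) = 1.366541
  k3 = f(1.165000, -0.974521) = 1.481272
  k4 = f(1.330000, -0.711180) = 1.080994
  p ← -1.200000 + (0.33/6)·(k1 + 2k2 + 2k3 + k4) = -0.726966
p(1.33) ≈ -0.7270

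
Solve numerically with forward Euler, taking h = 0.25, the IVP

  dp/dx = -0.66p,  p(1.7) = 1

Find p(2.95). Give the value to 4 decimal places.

0.4059

Euler: p_{n+1} = p_n + h·f(x_n, p_n).
x=1.700000, p=1.000000: f=-0.660000 → p ← 1.000000 + 0.25·(-0.660000) = 0.835000
x=1.950000, p=0.835000: f=-0.551100 → p ← 0.835000 + 0.25·(-0.551100) = 0.697225
x=2.200000, p=0.697225: f=-0.460169 → p ← 0.697225 + 0.25·(-0.460169) = 0.582183
x=2.450000, p=0.582183: f=-0.384241 → p ← 0.582183 + 0.25·(-0.384241) = 0.486123
x=2.700000, p=0.486123: f=-0.320841 → p ← 0.486123 + 0.25·(-0.320841) = 0.405912
p(2.95) ≈ 0.4059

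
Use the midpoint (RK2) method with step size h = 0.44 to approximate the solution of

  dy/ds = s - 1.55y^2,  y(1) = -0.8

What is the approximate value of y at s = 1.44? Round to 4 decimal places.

Midpoint: k1 = f(s_n, y_n); k2 = f(s_n + h/2, y_n + (h/2)·k1); y_{n+1} = y_n + h·k2.
s=1.000000, y=-0.800000:
  k1 = f(1.000000, -0.800000) = 0.008000
  k2 = f(1.220000, -0.798240) = 0.232360
  y ← -0.800000 + 0.44·0.232360 = -0.697762
y(1.44) ≈ -0.6978

-0.6978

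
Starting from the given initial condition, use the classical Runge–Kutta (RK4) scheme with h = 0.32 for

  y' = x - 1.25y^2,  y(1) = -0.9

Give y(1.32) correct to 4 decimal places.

-0.8405

RK4: k1 = f(x_n, y_n); k2 = f(x_n + h/2, y_n + (h/2)·k1); k3 = f(x_n + h/2, y_n + (h/2)·k2); k4 = f(x_n + h, y_n + h·k3); y_{n+1} = y_n + (h/6)·(k1 + 2k2 + 2k3 + k4).
x=1.000000, y=-0.900000:
  k1 = f(1.000000, -0.900000) = -0.012500
  k2 = f(1.160000, -0.902000) = 0.142995
  k3 = f(1.160000, -0.877121) = 0.198324
  k4 = f(1.320000, -0.836536) = 0.445259
  y ← -0.900000 + (0.32/6)·(k1 + 2k2 + 2k3 + k4) = -0.840512
y(1.32) ≈ -0.8405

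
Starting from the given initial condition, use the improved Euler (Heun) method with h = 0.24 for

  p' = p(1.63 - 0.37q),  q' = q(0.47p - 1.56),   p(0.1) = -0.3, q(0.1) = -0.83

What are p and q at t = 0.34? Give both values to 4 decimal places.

-0.4653, -0.5565

Heun on (p,q): k1 = f(t_n, state_n); k2 = f(t_n + h, state_n + h·k1); state_{n+1} = state_n + (h/2)·(k1 + k2).
0.100000: (-0.300000, -0.830000)
  k1 = (-0.581130, 1.411830)
  predictor → (-0.439471, -0.491161)
  k2 = (-0.796203, 0.867661)
  → (-0.465280, -0.556461)
(p(0.34), q(0.34)) ≈ (-0.4653, -0.5565)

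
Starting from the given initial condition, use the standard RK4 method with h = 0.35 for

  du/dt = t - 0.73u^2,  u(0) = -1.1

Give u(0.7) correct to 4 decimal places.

-2.0144

RK4: k1 = f(t_n, u_n); k2 = f(t_n + h/2, u_n + (h/2)·k1); k3 = f(t_n + h/2, u_n + (h/2)·k2); k4 = f(t_n + h, u_n + h·k3); u_{n+1} = u_n + (h/6)·(k1 + 2k2 + 2k3 + k4).
t=0.000000, u=-1.100000:
  k1 = f(0.000000, -1.100000) = -0.883300
  k2 = f(0.175000, -1.254578) = -0.973994
  k3 = f(0.175000, -1.270449) = -1.003250
  k4 = f(0.350000, -1.451137) = -1.187234
  u ← -1.100000 + (0.35/6)·(k1 + 2k2 + 2k3 + k4) = -1.451460
t=0.350000, u=-1.451460:
  k1 = f(0.350000, -1.451460) = -1.187917
  k2 = f(0.525000, -1.659345) = -1.485001
  k3 = f(0.525000, -1.711335) = -1.612927
  k4 = f(0.700000, -2.015984) = -2.266859
  u ← -1.451460 + (0.35/6)·(k1 + 2k2 + 2k3 + k4) = -2.014413
u(0.7) ≈ -2.0144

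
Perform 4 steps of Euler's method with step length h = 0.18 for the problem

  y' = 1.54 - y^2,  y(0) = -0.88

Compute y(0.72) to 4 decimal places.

-0.0884

Euler: y_{n+1} = y_n + h·f(x_n, y_n).
x=0.000000, y=-0.880000: f=0.765600 → y ← -0.880000 + 0.18·0.765600 = -0.742192
x=0.180000, y=-0.742192: f=0.989151 → y ← -0.742192 + 0.18·0.989151 = -0.564145
x=0.360000, y=-0.564145: f=1.221741 → y ← -0.564145 + 0.18·1.221741 = -0.344232
x=0.540000, y=-0.344232: f=1.421505 → y ← -0.344232 + 0.18·1.421505 = -0.088361
y(0.72) ≈ -0.0884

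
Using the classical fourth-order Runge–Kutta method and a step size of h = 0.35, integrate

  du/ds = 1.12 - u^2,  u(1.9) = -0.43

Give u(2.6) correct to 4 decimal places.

RK4: k1 = f(s_n, u_n); k2 = f(s_n + h/2, u_n + (h/2)·k1); k3 = f(s_n + h/2, u_n + (h/2)·k2); k4 = f(s_n + h, u_n + h·k3); u_{n+1} = u_n + (h/6)·(k1 + 2k2 + 2k3 + k4).
s=1.900000, u=-0.430000:
  k1 = f(1.900000, -0.430000) = 0.935100
  k2 = f(2.075000, -0.266357) = 1.049054
  k3 = f(2.075000, -0.246416) = 1.059279
  k4 = f(2.250000, -0.059252) = 1.116489
  u ← -0.430000 + (0.35/6)·(k1 + 2k2 + 2k3 + k4) = -0.064352
s=2.250000, u=-0.064352:
  k1 = f(2.250000, -0.064352) = 1.115859
  k2 = f(2.425000, 0.130924) = 1.102859
  k3 = f(2.425000, 0.128649) = 1.103450
  k4 = f(2.600000, 0.321856) = 1.016409
  u ← -0.064352 + (0.35/6)·(k1 + 2k2 + 2k3 + k4) = 0.317433
u(2.6) ≈ 0.3174

0.3174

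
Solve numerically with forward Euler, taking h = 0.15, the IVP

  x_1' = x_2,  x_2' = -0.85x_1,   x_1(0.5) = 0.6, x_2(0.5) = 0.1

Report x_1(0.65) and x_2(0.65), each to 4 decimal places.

0.6150, 0.0235

Euler on (x_1,x_2): x_1_{n+1} = x_1_n + h·x_1', x_2_{n+1} = x_2_n + h·x_2'.
0.500000: (0.600000, 0.100000); f=(0.100000, -0.510000) → (0.615000, 0.023500)
(x_1(0.65), x_2(0.65)) ≈ (0.6150, 0.0235)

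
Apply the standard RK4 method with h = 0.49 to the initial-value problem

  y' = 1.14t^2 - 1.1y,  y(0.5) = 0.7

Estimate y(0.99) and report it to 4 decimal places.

RK4: k1 = f(t_n, y_n); k2 = f(t_n + h/2, y_n + (h/2)·k1); k3 = f(t_n + h/2, y_n + (h/2)·k2); k4 = f(t_n + h, y_n + h·k3); y_{n+1} = y_n + (h/6)·(k1 + 2k2 + 2k3 + k4).
t=0.500000, y=0.700000:
  k1 = f(0.500000, 0.700000) = -0.485000
  k2 = f(0.745000, 0.581175) = -0.006564
  k3 = f(0.745000, 0.698392) = -0.135503
  k4 = f(0.990000, 0.633604) = 0.420350
  y ← 0.700000 + (0.49/6)·(k1 + 2k2 + 2k3 + k4) = 0.671516
y(0.99) ≈ 0.6715

0.6715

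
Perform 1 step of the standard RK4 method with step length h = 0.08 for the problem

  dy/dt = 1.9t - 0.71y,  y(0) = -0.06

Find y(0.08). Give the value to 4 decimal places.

RK4: k1 = f(t_n, y_n); k2 = f(t_n + h/2, y_n + (h/2)·k1); k3 = f(t_n + h/2, y_n + (h/2)·k2); k4 = f(t_n + h, y_n + h·k3); y_{n+1} = y_n + (h/6)·(k1 + 2k2 + 2k3 + k4).
t=0.000000, y=-0.060000:
  k1 = f(0.000000, -0.060000) = 0.042600
  k2 = f(0.040000, -0.058296) = 0.117390
  k3 = f(0.040000, -0.055304) = 0.115266
  k4 = f(0.080000, -0.050779) = 0.188053
  y ← -0.060000 + (0.08/6)·(k1 + 2k2 + 2k3 + k4) = -0.050720
y(0.08) ≈ -0.0507

-0.0507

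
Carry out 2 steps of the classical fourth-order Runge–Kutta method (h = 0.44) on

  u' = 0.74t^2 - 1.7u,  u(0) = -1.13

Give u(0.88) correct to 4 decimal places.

RK4: k1 = f(t_n, u_n); k2 = f(t_n + h/2, u_n + (h/2)·k1); k3 = f(t_n + h/2, u_n + (h/2)·k2); k4 = f(t_n + h, u_n + h·k3); u_{n+1} = u_n + (h/6)·(k1 + 2k2 + 2k3 + k4).
t=0.000000, u=-1.130000:
  k1 = f(0.000000, -1.130000) = 1.921000
  k2 = f(0.220000, -0.707380) = 1.238362
  k3 = f(0.220000, -0.857560) = 1.493669
  k4 = f(0.440000, -0.472786) = 0.947000
  u ← -1.130000 + (0.44/6)·(k1 + 2k2 + 2k3 + k4) = -0.518982
t=0.440000, u=-0.518982:
  k1 = f(0.440000, -0.518982) = 1.025534
  k2 = f(0.660000, -0.293365) = 0.821064
  k3 = f(0.660000, -0.338348) = 0.897536
  k4 = f(0.880000, -0.124066) = 0.783969
  u ← -0.518982 + (0.44/6)·(k1 + 2k2 + 2k3 + k4) = -0.134224
u(0.88) ≈ -0.1342

-0.1342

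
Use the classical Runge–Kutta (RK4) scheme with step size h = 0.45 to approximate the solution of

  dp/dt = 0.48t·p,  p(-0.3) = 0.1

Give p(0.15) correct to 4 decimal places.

RK4: k1 = f(t_n, p_n); k2 = f(t_n + h/2, p_n + (h/2)·k1); k3 = f(t_n + h/2, p_n + (h/2)·k2); k4 = f(t_n + h, p_n + h·k3); p_{n+1} = p_n + (h/6)·(k1 + 2k2 + 2k3 + k4).
t=-0.300000, p=0.100000:
  k1 = f(-0.300000, 0.100000) = -0.014400
  k2 = f(-0.075000, 0.096760) = -0.003483
  k3 = f(-0.075000, 0.099216) = -0.003572
  k4 = f(0.150000, 0.098393) = 0.007084
  p ← 0.100000 + (0.45/6)·(k1 + 2k2 + 2k3 + k4) = 0.098393
p(0.15) ≈ 0.0984

0.0984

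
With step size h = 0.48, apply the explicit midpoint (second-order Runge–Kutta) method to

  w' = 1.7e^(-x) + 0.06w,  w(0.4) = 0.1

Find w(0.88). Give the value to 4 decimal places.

0.5411

Midpoint: k1 = f(x_n, w_n); k2 = f(x_n + h/2, w_n + (h/2)·k1); w_{n+1} = w_n + h·k2.
x=0.400000, w=0.100000:
  k1 = f(0.400000, 0.100000) = 1.145544
  k2 = f(0.640000, 0.374931) = 0.918893
  w ← 0.100000 + 0.48·0.918893 = 0.541069
w(0.88) ≈ 0.5411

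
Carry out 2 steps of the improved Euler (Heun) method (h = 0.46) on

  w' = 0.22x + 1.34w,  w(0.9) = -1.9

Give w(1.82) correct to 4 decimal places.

Heun: k1 = f(x_n, w_n); k2 = f(x_n + h, w_n + h·k1); w_{n+1} = w_n + (h/2)·(k1 + k2).
x=0.900000, w=-1.900000:
  k1 = f(0.900000, -1.900000) = -2.348000
  k2 = f(1.360000, -2.980080) = -3.694107
  w ← -1.900000 + (0.46/2)·(-2.348000 + (-3.694107)) = -3.289685
x=1.360000, w=-3.289685:
  k1 = f(1.360000, -3.289685) = -4.108977
  k2 = f(1.820000, -5.179814) = -6.540551
  w ← -3.289685 + (0.46/2)·(-4.108977 + (-6.540551)) = -5.739076
w(1.82) ≈ -5.7391

-5.7391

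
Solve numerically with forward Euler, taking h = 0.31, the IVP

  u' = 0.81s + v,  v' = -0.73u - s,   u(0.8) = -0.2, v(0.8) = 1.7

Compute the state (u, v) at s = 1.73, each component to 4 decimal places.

Euler on (u,v): u_{n+1} = u_n + h·u', v_{n+1} = v_n + h·v'.
0.800000: (-0.200000, 1.700000); f=(2.348000, -0.654000) → (0.527880, 1.497260)
1.110000: (0.527880, 1.497260); f=(2.396360, -1.495352) → (1.270752, 1.033701)
1.420000: (1.270752, 1.033701); f=(2.183901, -2.347649) → (1.947761, 0.305930)
(u(1.73), v(1.73)) ≈ (1.9478, 0.3059)

1.9478, 0.3059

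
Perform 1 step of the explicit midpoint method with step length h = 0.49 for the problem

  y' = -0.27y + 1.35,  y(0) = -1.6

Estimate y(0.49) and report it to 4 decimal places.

-0.7846

Midpoint: k1 = f(x_n, y_n); k2 = f(x_n + h/2, y_n + (h/2)·k1); y_{n+1} = y_n + h·k2.
x=0.000000, y=-1.600000:
  k1 = f(0.000000, -1.600000) = 1.782000
  k2 = f(0.245000, -1.163410) = 1.664121
  y ← -1.600000 + 0.49·1.664121 = -0.784581
y(0.49) ≈ -0.7846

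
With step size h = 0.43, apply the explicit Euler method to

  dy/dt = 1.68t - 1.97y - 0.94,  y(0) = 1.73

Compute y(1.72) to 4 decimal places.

Euler: y_{n+1} = y_n + h·f(t_n, y_n).
t=0.000000, y=1.730000: f=-4.348100 → y ← 1.730000 + 0.43·(-4.348100) = -0.139683
t=0.430000, y=-0.139683: f=0.057576 → y ← -0.139683 + 0.43·0.057576 = -0.114926
t=0.860000, y=-0.114926: f=0.731203 → y ← -0.114926 + 0.43·0.731203 = 0.199492
t=1.290000, y=0.199492: f=0.834201 → y ← 0.199492 + 0.43·0.834201 = 0.558198
y(1.72) ≈ 0.5582

0.5582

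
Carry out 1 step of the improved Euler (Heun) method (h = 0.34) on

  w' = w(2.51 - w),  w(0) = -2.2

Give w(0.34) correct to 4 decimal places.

Heun: k1 = f(t_n, w_n); k2 = f(t_n + h, w_n + h·k1); w_{n+1} = w_n + (h/2)·(k1 + k2).
t=0.000000, w=-2.200000:
  k1 = f(0.000000, -2.200000) = -10.362000
  k2 = f(0.340000, -5.723080) = -47.118575
  w ← -2.200000 + (0.34/2)·(-10.362000 + (-47.118575)) = -11.971698
w(0.34) ≈ -11.9717

-11.9717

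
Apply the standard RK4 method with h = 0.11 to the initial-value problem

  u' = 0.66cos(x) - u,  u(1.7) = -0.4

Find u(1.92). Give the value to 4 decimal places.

-0.3523

RK4: k1 = f(x_n, u_n); k2 = f(x_n + h/2, u_n + (h/2)·k1); k3 = f(x_n + h/2, u_n + (h/2)·k2); k4 = f(x_n + h, u_n + h·k3); u_{n+1} = u_n + (h/6)·(k1 + 2k2 + 2k3 + k4).
x=1.700000, u=-0.400000:
  k1 = f(1.700000, -0.400000) = 0.314963
  k2 = f(1.755000, -0.382677) = 0.261789
  k3 = f(1.755000, -0.385602) = 0.264714
  k4 = f(1.810000, -0.370882) = 0.214508
  u ← -0.400000 + (0.11/6)·(k1 + 2k2 + 2k3 + k4) = -0.370988
x=1.810000, u=-0.370988:
  k1 = f(1.810000, -0.370988) = 0.214615
  k2 = f(1.865000, -0.359184) = 0.167799
  k3 = f(1.865000, -0.361759) = 0.170374
  k4 = f(1.920000, -0.352247) = 0.126428
  u ← -0.370988 + (0.11/6)·(k1 + 2k2 + 2k3 + k4) = -0.352336
u(1.92) ≈ -0.3523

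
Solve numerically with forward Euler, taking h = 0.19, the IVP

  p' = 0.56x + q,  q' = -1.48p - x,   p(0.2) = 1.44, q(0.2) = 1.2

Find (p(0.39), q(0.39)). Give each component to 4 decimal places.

1.6893, 0.7571

Euler on (p,q): p_{n+1} = p_n + h·p', q_{n+1} = q_n + h·q'.
0.200000: (1.440000, 1.200000); f=(1.312000, -2.331200) → (1.689280, 0.757072)
(p(0.39), q(0.39)) ≈ (1.6893, 0.7571)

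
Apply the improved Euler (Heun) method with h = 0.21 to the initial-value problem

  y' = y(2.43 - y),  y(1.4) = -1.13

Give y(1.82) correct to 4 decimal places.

Heun: k1 = f(s_n, y_n); k2 = f(s_n + h, y_n + h·k1); y_{n+1} = y_n + (h/2)·(k1 + k2).
s=1.400000, y=-1.130000:
  k1 = f(1.400000, -1.130000) = -4.022800
  k2 = f(1.610000, -1.974788) = -8.698522
  y ← -1.130000 + (0.21/2)·(-4.022800 + (-8.698522)) = -2.465739
s=1.610000, y=-2.465739:
  k1 = f(1.610000, -2.465739) = -12.071614
  k2 = f(1.820000, -5.000778) = -37.159668
  y ← -2.465739 + (0.21/2)·(-12.071614 + (-37.159668)) = -7.635023
y(1.82) ≈ -7.6350

-7.6350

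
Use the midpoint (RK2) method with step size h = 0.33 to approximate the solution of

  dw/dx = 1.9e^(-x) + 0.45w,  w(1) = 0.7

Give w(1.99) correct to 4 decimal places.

1.6645

Midpoint: k1 = f(x_n, w_n); k2 = f(x_n + h/2, w_n + (h/2)·k1); w_{n+1} = w_n + h·k2.
x=1.000000, w=0.700000:
  k1 = f(1.000000, 0.700000) = 1.013971
  k2 = f(1.165000, 0.867305) = 0.982940
  w ← 0.700000 + 0.33·0.982940 = 1.024370
x=1.330000, w=1.024370:
  k1 = f(1.330000, 1.024370) = 0.963473
  k2 = f(1.495000, 1.183343) = 0.958577
  w ← 1.024370 + 0.33·0.958577 = 1.340701
x=1.660000, w=1.340701:
  k1 = f(1.660000, 1.340701) = 0.964579
  k2 = f(1.825000, 1.499856) = 0.981249
  w ← 1.340701 + 0.33·0.981249 = 1.664513
w(1.99) ≈ 1.6645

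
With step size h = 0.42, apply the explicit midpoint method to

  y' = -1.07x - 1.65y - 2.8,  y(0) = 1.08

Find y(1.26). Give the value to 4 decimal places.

Midpoint: k1 = f(x_n, y_n); k2 = f(x_n + h/2, y_n + (h/2)·k1); y_{n+1} = y_n + h·k2.
x=0.000000, y=1.080000:
  k1 = f(0.000000, 1.080000) = -4.582000
  k2 = f(0.210000, 0.117780) = -3.219037
  y ← 1.080000 + 0.42·(-3.219037) = -0.271996
x=0.420000, y=-0.271996:
  k1 = f(0.420000, -0.271996) = -2.800607
  k2 = f(0.630000, -0.860123) = -2.054897
  y ← -0.271996 + 0.42·(-2.054897) = -1.135052
x=0.840000, y=-1.135052:
  k1 = f(0.840000, -1.135052) = -1.825964
  k2 = f(1.050000, -1.518505) = -1.417967
  y ← -1.135052 + 0.42·(-1.417967) = -1.730599
y(1.26) ≈ -1.7306

-1.7306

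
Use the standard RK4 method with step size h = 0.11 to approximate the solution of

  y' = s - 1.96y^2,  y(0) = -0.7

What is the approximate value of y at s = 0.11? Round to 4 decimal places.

RK4: k1 = f(s_n, y_n); k2 = f(s_n + h/2, y_n + (h/2)·k1); k3 = f(s_n + h/2, y_n + (h/2)·k2); k4 = f(s_n + h, y_n + h·k3); y_{n+1} = y_n + (h/6)·(k1 + 2k2 + 2k3 + k4).
s=0.000000, y=-0.700000:
  k1 = f(0.000000, -0.700000) = -0.960400
  k2 = f(0.055000, -0.752822) = -1.055812
  k3 = f(0.055000, -0.758070) = -1.071352
  k4 = f(0.110000, -0.817849) = -1.200998
  y ← -0.700000 + (0.11/6)·(k1 + 2k2 + 2k3 + k4) = -0.817622
y(0.11) ≈ -0.8176

-0.8176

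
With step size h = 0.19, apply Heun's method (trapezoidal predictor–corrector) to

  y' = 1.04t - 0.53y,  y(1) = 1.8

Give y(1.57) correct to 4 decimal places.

Heun: k1 = f(t_n, y_n); k2 = f(t_n + h, y_n + h·k1); y_{n+1} = y_n + (h/2)·(k1 + k2).
t=1.000000, y=1.800000:
  k1 = f(1.000000, 1.800000) = 0.086000
  k2 = f(1.190000, 1.816340) = 0.274940
  y ← 1.800000 + (0.19/2)·(0.086000 + 0.274940) = 1.834289
t=1.190000, y=1.834289:
  k1 = f(1.190000, 1.834289) = 0.265427
  k2 = f(1.380000, 1.884720) = 0.436298
  y ← 1.834289 + (0.19/2)·(0.265427 + 0.436298) = 1.900953
t=1.380000, y=1.900953:
  k1 = f(1.380000, 1.900953) = 0.427695
  k2 = f(1.570000, 1.982215) = 0.582226
  y ← 1.900953 + (0.19/2)·(0.427695 + 0.582226) = 1.996896
y(1.57) ≈ 1.9969

1.9969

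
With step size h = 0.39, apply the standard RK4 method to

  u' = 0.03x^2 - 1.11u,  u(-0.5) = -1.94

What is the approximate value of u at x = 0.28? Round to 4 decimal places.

-0.8157

RK4: k1 = f(x_n, u_n); k2 = f(x_n + h/2, u_n + (h/2)·k1); k3 = f(x_n + h/2, u_n + (h/2)·k2); k4 = f(x_n + h, u_n + h·k3); u_{n+1} = u_n + (h/6)·(k1 + 2k2 + 2k3 + k4).
x=-0.500000, u=-1.940000:
  k1 = f(-0.500000, -1.940000) = 2.160900
  k2 = f(-0.305000, -1.518625) = 1.688464
  k3 = f(-0.305000, -1.610750) = 1.790723
  k4 = f(-0.110000, -1.241618) = 1.378559
  u ← -1.940000 + (0.39/6)·(k1 + 2k2 + 2k3 + k4) = -1.257641
x=-0.110000, u=-1.257641:
  k1 = f(-0.110000, -1.257641) = 1.396344
  k2 = f(0.085000, -0.985354) = 1.093959
  k3 = f(0.085000, -1.044319) = 1.159411
  k4 = f(0.280000, -0.805471) = 0.896425
  u ← -1.257641 + (0.39/6)·(k1 + 2k2 + 2k3 + k4) = -0.815673
u(0.28) ≈ -0.8157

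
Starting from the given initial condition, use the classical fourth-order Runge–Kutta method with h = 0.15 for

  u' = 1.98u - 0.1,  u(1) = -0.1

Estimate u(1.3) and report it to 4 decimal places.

RK4: k1 = f(t_n, u_n); k2 = f(t_n + h/2, u_n + (h/2)·k1); k3 = f(t_n + h/2, u_n + (h/2)·k2); k4 = f(t_n + h, u_n + h·k3); u_{n+1} = u_n + (h/6)·(k1 + 2k2 + 2k3 + k4).
t=1.000000, u=-0.100000:
  k1 = f(1.000000, -0.100000) = -0.298000
  k2 = f(1.075000, -0.122350) = -0.342253
  k3 = f(1.075000, -0.125669) = -0.348825
  k4 = f(1.150000, -0.152324) = -0.401601
  u ← -0.100000 + (0.15/6)·(k1 + 2k2 + 2k3 + k4) = -0.152044
t=1.150000, u=-0.152044:
  k1 = f(1.150000, -0.152044) = -0.401047
  k2 = f(1.225000, -0.182122) = -0.460602
  k3 = f(1.225000, -0.186589) = -0.469446
  k4 = f(1.300000, -0.222461) = -0.540472
  u ← -0.152044 + (0.15/6)·(k1 + 2k2 + 2k3 + k4) = -0.222084
u(1.3) ≈ -0.2221

-0.2221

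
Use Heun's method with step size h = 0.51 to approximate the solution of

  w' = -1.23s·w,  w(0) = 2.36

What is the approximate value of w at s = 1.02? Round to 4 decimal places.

Heun: k1 = f(s_n, w_n); k2 = f(s_n + h, w_n + h·k1); w_{n+1} = w_n + (h/2)·(k1 + k2).
s=0.000000, w=2.360000:
  k1 = f(0.000000, 2.360000) = 0.000000
  k2 = f(0.510000, 2.360000) = -1.480428
  w ← 2.360000 + (0.51/2)·(0.000000 + (-1.480428)) = 1.982491
s=0.510000, w=1.982491:
  k1 = f(0.510000, 1.982491) = -1.243617
  k2 = f(1.020000, 1.348246) = -1.691510
  w ← 1.982491 + (0.51/2)·(-1.243617 + (-1.691510)) = 1.234034
w(1.02) ≈ 1.2340

1.2340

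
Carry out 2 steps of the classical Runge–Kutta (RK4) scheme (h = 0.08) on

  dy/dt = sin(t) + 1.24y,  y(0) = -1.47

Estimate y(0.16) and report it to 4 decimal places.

-1.7789

RK4: k1 = f(t_n, y_n); k2 = f(t_n + h/2, y_n + (h/2)·k1); k3 = f(t_n + h/2, y_n + (h/2)·k2); k4 = f(t_n + h, y_n + h·k3); y_{n+1} = y_n + (h/6)·(k1 + 2k2 + 2k3 + k4).
t=0.000000, y=-1.470000:
  k1 = f(0.000000, -1.470000) = -1.822800
  k2 = f(0.040000, -1.542912) = -1.873222
  k3 = f(0.040000, -1.544929) = -1.875722
  k4 = f(0.080000, -1.620058) = -1.928957
  y ← -1.470000 + (0.08/6)·(k1 + 2k2 + 2k3 + k4) = -1.619995
t=0.080000, y=-1.619995:
  k1 = f(0.080000, -1.619995) = -1.928879
  k2 = f(0.120000, -1.697150) = -1.984754
  k3 = f(0.120000, -1.699385) = -1.987526
  k4 = f(0.160000, -1.778997) = -2.046638
  y ← -1.619995 + (0.08/6)·(k1 + 2k2 + 2k3 + k4) = -1.778930
y(0.16) ≈ -1.7789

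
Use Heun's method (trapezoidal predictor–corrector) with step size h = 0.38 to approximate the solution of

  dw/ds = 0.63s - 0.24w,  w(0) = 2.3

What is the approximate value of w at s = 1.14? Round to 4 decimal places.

2.1280

Heun: k1 = f(s_n, w_n); k2 = f(s_n + h, w_n + h·k1); w_{n+1} = w_n + (h/2)·(k1 + k2).
s=0.000000, w=2.300000:
  k1 = f(0.000000, 2.300000) = -0.552000
  k2 = f(0.380000, 2.090240) = -0.262258
  w ← 2.300000 + (0.38/2)·(-0.552000 + (-0.262258)) = 2.145291
s=0.380000, w=2.145291:
  k1 = f(0.380000, 2.145291) = -0.275470
  k2 = f(0.760000, 2.040613) = -0.010947
  w ← 2.145291 + (0.38/2)·(-0.275470 + (-0.010947)) = 2.090872
s=0.760000, w=2.090872:
  k1 = f(0.760000, 2.090872) = -0.023009
  k2 = f(1.140000, 2.082128) = 0.218489
  w ← 2.090872 + (0.38/2)·(-0.023009 + 0.218489) = 2.128013
w(1.14) ≈ 2.1280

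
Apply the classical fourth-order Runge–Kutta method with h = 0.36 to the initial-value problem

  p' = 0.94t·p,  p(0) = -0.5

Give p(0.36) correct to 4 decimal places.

-0.5314

RK4: k1 = f(t_n, p_n); k2 = f(t_n + h/2, p_n + (h/2)·k1); k3 = f(t_n + h/2, p_n + (h/2)·k2); k4 = f(t_n + h, p_n + h·k3); p_{n+1} = p_n + (h/6)·(k1 + 2k2 + 2k3 + k4).
t=0.000000, p=-0.500000:
  k1 = f(0.000000, -0.500000) = 0.000000
  k2 = f(0.180000, -0.500000) = -0.084600
  k3 = f(0.180000, -0.515228) = -0.087177
  k4 = f(0.360000, -0.531384) = -0.179820
  p ← -0.500000 + (0.36/6)·(k1 + 2k2 + 2k3 + k4) = -0.531402
p(0.36) ≈ -0.5314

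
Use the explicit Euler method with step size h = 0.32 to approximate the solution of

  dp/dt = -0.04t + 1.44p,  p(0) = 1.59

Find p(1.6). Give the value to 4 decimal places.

Euler: p_{n+1} = p_n + h·f(t_n, p_n).
t=0.000000, p=1.590000: f=2.289600 → p ← 1.590000 + 0.32·2.289600 = 2.322672
t=0.320000, p=2.322672: f=3.331848 → p ← 2.322672 + 0.32·3.331848 = 3.388863
t=0.640000, p=3.388863: f=4.854363 → p ← 3.388863 + 0.32·4.854363 = 4.942259
t=0.960000, p=4.942259: f=7.078454 → p ← 4.942259 + 0.32·7.078454 = 7.207365
t=1.280000, p=7.207365: f=10.327405 → p ← 7.207365 + 0.32·10.327405 = 10.512134
p(1.6) ≈ 10.5121

10.5121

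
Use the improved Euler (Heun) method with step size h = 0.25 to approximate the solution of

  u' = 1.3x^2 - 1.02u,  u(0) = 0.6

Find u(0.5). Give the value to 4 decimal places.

Heun: k1 = f(x_n, u_n); k2 = f(x_n + h, u_n + h·k1); u_{n+1} = u_n + (h/2)·(k1 + k2).
x=0.000000, u=0.600000:
  k1 = f(0.000000, 0.600000) = -0.612000
  k2 = f(0.250000, 0.447000) = -0.374690
  u ← 0.600000 + (0.25/2)·(-0.612000 + (-0.374690)) = 0.476664
x=0.250000, u=0.476664:
  k1 = f(0.250000, 0.476664) = -0.404947
  k2 = f(0.500000, 0.375427) = -0.057936
  u ← 0.476664 + (0.25/2)·(-0.404947 + (-0.057936)) = 0.418803
u(0.5) ≈ 0.4188

0.4188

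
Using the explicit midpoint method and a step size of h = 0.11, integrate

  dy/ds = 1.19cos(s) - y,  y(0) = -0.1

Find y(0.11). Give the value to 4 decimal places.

0.0339

Midpoint: k1 = f(s_n, y_n); k2 = f(s_n + h/2, y_n + (h/2)·k1); y_{n+1} = y_n + h·k2.
s=0.000000, y=-0.100000:
  k1 = f(0.000000, -0.100000) = 1.290000
  k2 = f(0.055000, -0.029050) = 1.217251
  y ← -0.100000 + 0.11·1.217251 = 0.033898
y(0.11) ≈ 0.0339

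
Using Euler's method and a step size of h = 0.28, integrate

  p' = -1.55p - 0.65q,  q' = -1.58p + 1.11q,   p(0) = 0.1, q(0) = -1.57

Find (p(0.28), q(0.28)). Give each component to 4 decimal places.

Euler on (p,q): p_{n+1} = p_n + h·p', q_{n+1} = q_n + h·q'.
0.000000: (0.100000, -1.570000); f=(0.865500, -1.900700) → (0.342340, -2.102196)
(p(0.28), q(0.28)) ≈ (0.3423, -2.1022)

0.3423, -2.1022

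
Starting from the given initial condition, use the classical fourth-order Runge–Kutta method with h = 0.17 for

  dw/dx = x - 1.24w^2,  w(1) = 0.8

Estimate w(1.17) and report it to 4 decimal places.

RK4: k1 = f(x_n, w_n); k2 = f(x_n + h/2, w_n + (h/2)·k1); k3 = f(x_n + h/2, w_n + (h/2)·k2); k4 = f(x_n + h, w_n + h·k3); w_{n+1} = w_n + (h/6)·(k1 + 2k2 + 2k3 + k4).
x=1.000000, w=0.800000:
  k1 = f(1.000000, 0.800000) = 0.206400
  k2 = f(1.085000, 0.817544) = 0.256211
  k3 = f(1.085000, 0.821778) = 0.247604
  k4 = f(1.170000, 0.842093) = 0.290691
  w ← 0.800000 + (0.17/6)·(k1 + 2k2 + 2k3 + k4) = 0.842634
w(1.17) ≈ 0.8426

0.8426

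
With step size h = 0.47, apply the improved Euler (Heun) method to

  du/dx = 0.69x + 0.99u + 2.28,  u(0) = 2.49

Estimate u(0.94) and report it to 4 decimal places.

Heun: k1 = f(x_n, u_n); k2 = f(x_n + h, u_n + h·k1); u_{n+1} = u_n + (h/2)·(k1 + k2).
x=0.000000, u=2.490000:
  k1 = f(0.000000, 2.490000) = 4.745100
  k2 = f(0.470000, 4.720197) = 7.277295
  u ← 2.490000 + (0.47/2)·(4.745100 + 7.277295) = 5.315263
x=0.470000, u=5.315263:
  k1 = f(0.470000, 5.315263) = 7.866410
  k2 = f(0.940000, 9.012476) = 11.850951
  u ← 5.315263 + (0.47/2)·(7.866410 + 11.850951) = 9.948843
u(0.94) ≈ 9.9488

9.9488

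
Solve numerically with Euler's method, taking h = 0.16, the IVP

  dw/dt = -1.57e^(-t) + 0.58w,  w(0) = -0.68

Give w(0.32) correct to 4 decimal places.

-1.3006

Euler: w_{n+1} = w_n + h·f(t_n, w_n).
t=0.000000, w=-0.680000: f=-1.964400 → w ← -0.680000 + 0.16·(-1.964400) = -0.994304
t=0.160000, w=-0.994304: f=-1.914562 → w ← -0.994304 + 0.16·(-1.914562) = -1.300634
w(0.32) ≈ -1.3006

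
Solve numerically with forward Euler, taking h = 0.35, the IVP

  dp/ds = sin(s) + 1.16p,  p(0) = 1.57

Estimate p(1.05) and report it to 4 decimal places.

Euler: p_{n+1} = p_n + h·f(s_n, p_n).
s=0.000000, p=1.570000: f=1.821200 → p ← 1.570000 + 0.35·1.821200 = 2.207420
s=0.350000, p=2.207420: f=2.903505 → p ← 2.207420 + 0.35·2.903505 = 3.223647
s=0.700000, p=3.223647: f=4.383648 → p ← 3.223647 + 0.35·4.383648 = 4.757924
p(1.05) ≈ 4.7579

4.7579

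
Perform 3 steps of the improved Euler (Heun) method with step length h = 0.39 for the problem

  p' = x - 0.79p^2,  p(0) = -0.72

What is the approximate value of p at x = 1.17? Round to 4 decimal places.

Heun: k1 = f(x_n, p_n); k2 = f(x_n + h, p_n + h·k1); p_{n+1} = p_n + (h/2)·(k1 + k2).
x=0.000000, p=-0.720000:
  k1 = f(0.000000, -0.720000) = -0.409536
  k2 = f(0.390000, -0.879719) = -0.221385
  p ← -0.720000 + (0.39/2)·(-0.409536 + (-0.221385)) = -0.843030
x=0.390000, p=-0.843030:
  k1 = f(0.390000, -0.843030) = -0.171452
  k2 = f(0.780000, -0.909896) = 0.125950
  p ← -0.843030 + (0.39/2)·(-0.171452 + 0.125950) = -0.851903
x=0.780000, p=-0.851903:
  k1 = f(0.780000, -0.851903) = 0.206667
  k2 = f(1.170000, -0.771302) = 0.700023
  p ← -0.851903 + (0.39/2)·(0.206667 + 0.700023) = -0.675098
p(1.17) ≈ -0.6751

-0.6751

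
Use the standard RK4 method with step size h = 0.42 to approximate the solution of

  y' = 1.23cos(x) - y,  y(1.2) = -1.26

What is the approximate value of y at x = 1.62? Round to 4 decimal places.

RK4: k1 = f(x_n, y_n); k2 = f(x_n + h/2, y_n + (h/2)·k1); k3 = f(x_n + h/2, y_n + (h/2)·k2); k4 = f(x_n + h, y_n + h·k3); y_{n+1} = y_n + (h/6)·(k1 + 2k2 + 2k3 + k4).
x=1.200000, y=-1.260000:
  k1 = f(1.200000, -1.260000) = 1.705700
  k2 = f(1.410000, -0.901803) = 1.098731
  k3 = f(1.410000, -1.029266) = 1.226195
  k4 = f(1.620000, -0.744998) = 0.684502
  y ← -1.260000 + (0.42/6)·(k1 + 2k2 + 2k3 + k4) = -0.767196
y(1.62) ≈ -0.7672

-0.7672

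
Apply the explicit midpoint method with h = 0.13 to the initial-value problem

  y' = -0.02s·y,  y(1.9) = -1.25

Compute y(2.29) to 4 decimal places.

Midpoint: k1 = f(s_n, y_n); k2 = f(s_n + h/2, y_n + (h/2)·k1); y_{n+1} = y_n + h·k2.
s=1.900000, y=-1.250000:
  k1 = f(1.900000, -1.250000) = 0.047500
  k2 = f(1.965000, -1.246913) = 0.049004
  y ← -1.250000 + 0.13·0.049004 = -1.243630
s=2.030000, y=-1.243630:
  k1 = f(2.030000, -1.243630) = 0.050491
  k2 = f(2.095000, -1.240348) = 0.051971
  y ← -1.243630 + 0.13·0.051971 = -1.236873
s=2.160000, y=-1.236873:
  k1 = f(2.160000, -1.236873) = 0.053433
  k2 = f(2.225000, -1.233400) = 0.054886
  y ← -1.236873 + 0.13·0.054886 = -1.229738
y(2.29) ≈ -1.2297

-1.2297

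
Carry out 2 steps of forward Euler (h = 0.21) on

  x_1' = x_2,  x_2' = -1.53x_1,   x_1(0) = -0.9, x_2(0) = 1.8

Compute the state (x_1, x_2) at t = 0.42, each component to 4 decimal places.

-0.0833, 2.2569

Euler on (x_1,x_2): x_1_{n+1} = x_1_n + h·x_1', x_2_{n+1} = x_2_n + h·x_2'.
0.000000: (-0.900000, 1.800000); f=(1.800000, 1.377000) → (-0.522000, 2.089170)
0.210000: (-0.522000, 2.089170); f=(2.089170, 0.798660) → (-0.083274, 2.256889)
(x_1(0.42), x_2(0.42)) ≈ (-0.0833, 2.2569)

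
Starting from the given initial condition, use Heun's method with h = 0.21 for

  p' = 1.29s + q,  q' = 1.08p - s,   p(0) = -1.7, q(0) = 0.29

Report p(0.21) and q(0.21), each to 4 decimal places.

-1.6511, -0.1107

Heun on (p,q): k1 = f(s_n, state_n); k2 = f(s_n + h, state_n + h·k1); state_{n+1} = state_n + (h/2)·(k1 + k2).
0.000000: (-1.700000, 0.290000)
  k1 = (0.290000, -1.836000)
  predictor → (-1.639100, -0.095560)
  k2 = (0.175340, -1.980228)
  → (-1.651139, -0.110704)
(p(0.21), q(0.21)) ≈ (-1.6511, -0.1107)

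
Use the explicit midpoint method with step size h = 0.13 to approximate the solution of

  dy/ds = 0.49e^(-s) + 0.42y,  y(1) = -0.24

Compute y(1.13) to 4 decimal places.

Midpoint: k1 = f(s_n, y_n); k2 = f(s_n + h/2, y_n + (h/2)·k1); y_{n+1} = y_n + h·k2.
s=1.000000, y=-0.240000:
  k1 = f(1.000000, -0.240000) = 0.079461
  k2 = f(1.065000, -0.234835) = 0.070286
  y ← -0.240000 + 0.13·0.070286 = -0.230863
y(1.13) ≈ -0.2309

-0.2309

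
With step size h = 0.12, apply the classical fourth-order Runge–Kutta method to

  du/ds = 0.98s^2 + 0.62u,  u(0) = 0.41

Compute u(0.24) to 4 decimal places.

RK4: k1 = f(s_n, u_n); k2 = f(s_n + h/2, u_n + (h/2)·k1); k3 = f(s_n + h/2, u_n + (h/2)·k2); k4 = f(s_n + h, u_n + h·k3); u_{n+1} = u_n + (h/6)·(k1 + 2k2 + 2k3 + k4).
s=0.000000, u=0.410000:
  k1 = f(0.000000, 0.410000) = 0.254200
  k2 = f(0.060000, 0.425252) = 0.267184
  k3 = f(0.060000, 0.426031) = 0.267667
  k4 = f(0.120000, 0.442120) = 0.288226
  u ← 0.410000 + (0.12/6)·(k1 + 2k2 + 2k3 + k4) = 0.442243
s=0.120000, u=0.442243:
  k1 = f(0.120000, 0.442243) = 0.288302
  k2 = f(0.180000, 0.459541) = 0.316667
  k3 = f(0.180000, 0.461243) = 0.317722
  k4 = f(0.240000, 0.480369) = 0.354277
  u ← 0.442243 + (0.12/6)·(k1 + 2k2 + 2k3 + k4) = 0.480470
u(0.24) ≈ 0.4805

0.4805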